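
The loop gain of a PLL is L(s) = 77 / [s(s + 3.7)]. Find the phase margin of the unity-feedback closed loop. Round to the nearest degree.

Gain crossover: |L(jω)| = 1 at ω ≈ 8.39 rad s⁻¹.
∠L(j8.39) = −90° − arctan(8.39/3.7) ≈ -156.21°
PM = 180° + (-156.21°) = 23.79°

24 deg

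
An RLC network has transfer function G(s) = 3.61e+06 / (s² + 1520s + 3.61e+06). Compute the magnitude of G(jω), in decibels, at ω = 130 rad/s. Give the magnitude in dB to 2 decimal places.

0.03 dB

|(j130)² + 1520(j130) + 3.61e+06| = |3.5931e+06 + j1.976e+05| = 3.599e+06
|G(j130)| = 3.61e+06 / 3.599e+06 = 1.0032
20 log₁₀(1.0032) = 0.028 dB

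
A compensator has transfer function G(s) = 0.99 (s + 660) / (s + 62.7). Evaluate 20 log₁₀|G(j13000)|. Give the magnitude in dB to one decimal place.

|j13000 + 660| = √(13000² + 660²) = 1.302e+04
|j13000 + 62.7| = √(13000² + 62.7²) = 1.3e+04
|G(j13000)| = 0.99 × 1.302e+04 / 1.3e+04 = 0.99126
20 log₁₀(0.99126) = -0.08 dB

-0.1 dB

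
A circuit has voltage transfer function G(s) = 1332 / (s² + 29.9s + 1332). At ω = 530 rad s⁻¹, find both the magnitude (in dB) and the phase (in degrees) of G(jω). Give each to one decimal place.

|G| = -46.5 dB, ∠G = -176.8°

|(j530)² + 29.9(j530) + 1332| = |-2.7957e+05 + j15847| = 2.8e+05
|G(j530)| = 1332 / 2.8e+05 = 0.0047569
20 log₁₀(0.0047569) = -46.45 dB
∠[(j530)² + 29.9(j530) + 1332] = ∠[-2.7957e+05 + j15847] = 176.76°
∠G(j530) = −176.76° = -176.76°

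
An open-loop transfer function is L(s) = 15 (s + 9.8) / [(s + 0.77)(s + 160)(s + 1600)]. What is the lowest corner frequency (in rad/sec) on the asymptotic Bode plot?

0.77 rad/sec

Break frequencies occur at each pole and zero magnitude: 0.77 rad/sec, 9.8 rad/sec, 160 rad/sec, 1600 rad/sec.
The lowest is 0.77 rad/sec.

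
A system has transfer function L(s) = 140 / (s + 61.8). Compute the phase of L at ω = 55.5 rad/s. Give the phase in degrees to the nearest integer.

-42°

∠(j55.5 + 61.8) = arctan(55.5/61.8) = 41.93°
∠L(j55.5) = −41.93° = -41.93°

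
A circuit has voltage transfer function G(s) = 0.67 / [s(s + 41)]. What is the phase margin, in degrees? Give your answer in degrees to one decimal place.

Gain crossover: |G(jω)| = 1 at ω ≈ 0.0163 rad/sec.
∠G(j0.0163) = −90° − arctan(0.0163/41) ≈ -90.02°
PM = 180° + (-90.02°) = 89.98°

90.0°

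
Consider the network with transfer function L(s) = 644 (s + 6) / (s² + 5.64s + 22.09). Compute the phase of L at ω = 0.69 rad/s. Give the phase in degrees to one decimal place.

∠(j0.69 + 6) = arctan(0.69/6) = 6.56°
∠[(j0.69)² + 5.64(j0.69) + 22.09] = ∠[21.614 + j3.8916] = 10.21°
∠L(j0.69) = 6.56° − 10.21° = -3.65°

-3.6°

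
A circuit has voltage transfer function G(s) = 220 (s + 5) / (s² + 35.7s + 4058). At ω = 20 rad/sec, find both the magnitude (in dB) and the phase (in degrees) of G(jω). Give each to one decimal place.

|j20 + 5| = √(20² + 5²) = 20.62
|(j20)² + 35.7(j20) + 4058| = |3658 + j714| = 3727
|G(j20)| = 220 × 20.62 / 3727 = 1.2169
20 log₁₀(1.2169) = 1.71 dB
∠(j20 + 5) = arctan(20/5) = 75.96°
∠[(j20)² + 35.7(j20) + 4058] = ∠[3658 + j714] = 11.04°
∠G(j20) = 75.96° − 11.04° = 64.92°

|G| = 1.7 dB, ∠G = 64.9°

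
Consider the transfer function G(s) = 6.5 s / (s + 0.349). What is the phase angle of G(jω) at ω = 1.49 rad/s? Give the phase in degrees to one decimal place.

13.2 deg

∠(j1.49) = 90.00°
∠(j1.49 + 0.349) = arctan(1.49/0.349) = 76.82°
∠G(j1.49) = 90.00° − 76.82° = 13.18°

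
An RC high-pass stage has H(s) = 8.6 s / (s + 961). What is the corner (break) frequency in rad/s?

961 rad/s

The single real pole at s = −961 gives a corner at ω = 961 rad/s.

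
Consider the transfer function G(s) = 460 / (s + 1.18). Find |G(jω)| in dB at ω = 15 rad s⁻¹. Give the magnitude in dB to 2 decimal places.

|j15 + 1.18| = √(15² + 1.18²) = 15.05
|G(j15)| = 460 / 15.05 = 30.572
20 log₁₀(30.572) = 29.707 dB

29.71 dB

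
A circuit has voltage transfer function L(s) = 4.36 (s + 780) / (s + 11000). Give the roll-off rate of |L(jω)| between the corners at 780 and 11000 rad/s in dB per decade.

20 dB/decade

In this band the factors already past their corner are: zero at 780; net slope = 20 dB/decade.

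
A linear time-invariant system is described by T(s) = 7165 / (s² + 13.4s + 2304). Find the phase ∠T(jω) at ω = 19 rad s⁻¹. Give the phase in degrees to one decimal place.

∠[(j19)² + 13.4(j19) + 2304] = ∠[1943 + j254.6] = 7.47°
∠T(j19) = −7.47° = -7.47°

-7.5°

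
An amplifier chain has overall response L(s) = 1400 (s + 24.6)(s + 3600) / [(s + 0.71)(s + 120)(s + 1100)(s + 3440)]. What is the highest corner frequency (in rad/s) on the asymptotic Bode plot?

3600 rad/s

Break frequencies occur at each pole and zero magnitude: 0.71 rad/s, 24.6 rad/s, 120 rad/s, 1100 rad/s, 3440 rad/s, 3600 rad/s.
The highest is 3600 rad/s.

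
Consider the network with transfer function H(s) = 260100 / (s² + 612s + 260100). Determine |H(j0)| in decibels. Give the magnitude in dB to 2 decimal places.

H(0) = 260100 / 260100 = 1
20 log₁₀(1) = 0.000 dB

0.00 dB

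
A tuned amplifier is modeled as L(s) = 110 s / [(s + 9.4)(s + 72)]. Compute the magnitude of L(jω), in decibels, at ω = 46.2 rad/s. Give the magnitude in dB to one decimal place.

2.0 dB

|j46.2| = 46.2
|j46.2 + 9.4| = √(46.2² + 9.4²) = 47.15
|j46.2 + 72| = √(46.2² + 72²) = 85.55
|L(j46.2)| = 110 × 46.2 / (47.15 × 85.55) = 1.26
20 log₁₀(1.26) = 2.01 dB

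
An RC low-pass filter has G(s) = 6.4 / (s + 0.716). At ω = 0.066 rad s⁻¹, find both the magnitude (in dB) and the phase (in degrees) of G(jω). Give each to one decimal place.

|j0.066 + 0.716| = √(0.066² + 0.716²) = 0.719
|G(j0.066)| = 6.4 / 0.719 = 8.9008
20 log₁₀(8.9008) = 18.99 dB
∠(j0.066 + 0.716) = arctan(0.066/0.716) = 5.27°
∠G(j0.066) = −5.27° = -5.27°

|G| = 19.0 dB, ∠G = -5.3°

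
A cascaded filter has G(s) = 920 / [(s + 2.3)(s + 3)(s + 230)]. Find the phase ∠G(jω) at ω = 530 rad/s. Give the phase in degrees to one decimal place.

∠(j530 + 2.3) = arctan(530/2.3) = 89.75°
∠(j530 + 3) = arctan(530/3) = 89.68°
∠(j530 + 230) = arctan(530/230) = 66.54°
∠G(j530) = − (89.75° + 89.68° + 66.54°) = -245.97°

-246.0°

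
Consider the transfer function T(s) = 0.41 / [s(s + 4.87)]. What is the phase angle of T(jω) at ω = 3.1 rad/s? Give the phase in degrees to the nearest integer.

∠(j3.1 + 4.87) = arctan(3.1/4.87) = 32.48°
∠(j3.1) = 90.00°
∠T(j3.1) = − (32.48° + 90.00°) = -122.48°

-122°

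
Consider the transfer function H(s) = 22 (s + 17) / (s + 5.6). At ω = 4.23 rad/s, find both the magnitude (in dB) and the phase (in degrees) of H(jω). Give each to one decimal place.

|H| = 34.8 dB, ∠H = -23.1°

|j4.23 + 17| = √(4.23² + 17²) = 17.52
|j4.23 + 5.6| = √(4.23² + 5.6²) = 7.018
|H(j4.23)| = 22 × 17.52 / 7.018 = 54.916
20 log₁₀(54.916) = 34.79 dB
∠(j4.23 + 17) = arctan(4.23/17) = 13.97°
∠(j4.23 + 5.6) = arctan(4.23/5.6) = 37.07°
∠H(j4.23) = 13.97° − 37.07° = -23.09°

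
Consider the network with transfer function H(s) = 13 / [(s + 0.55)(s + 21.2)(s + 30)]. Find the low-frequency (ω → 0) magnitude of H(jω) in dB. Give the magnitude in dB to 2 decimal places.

H(0) = 13 / (0.55 × 21.2 × 30) = 0.037164
20 log₁₀(0.037164) = -28.598 dB

-28.60 dB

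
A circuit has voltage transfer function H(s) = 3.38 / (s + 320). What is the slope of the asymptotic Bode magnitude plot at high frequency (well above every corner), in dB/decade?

-20 dB/decade

With 0 zeros and 1 pole, the high-frequency asymptotic slope is 20 × (0 − 1) = -20 dB/decade.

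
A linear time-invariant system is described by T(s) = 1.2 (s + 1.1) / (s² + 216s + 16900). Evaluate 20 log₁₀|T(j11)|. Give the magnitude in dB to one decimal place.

-62.1 dB

|j11 + 1.1| = √(11² + 1.1²) = 11.05
|(j11)² + 216(j11) + 16900| = |16779 + j2376| = 1.695e+04
|T(j11)| = 1.2 × 11.05 / 1.695e+04 = 0.00078281
20 log₁₀(0.00078281) = -62.13 dB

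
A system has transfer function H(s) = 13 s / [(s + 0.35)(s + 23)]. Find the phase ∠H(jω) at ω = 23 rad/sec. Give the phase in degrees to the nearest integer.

-44°

∠(j23) = 90.00°
∠(j23 + 0.35) = arctan(23/0.35) = 89.13°
∠(j23 + 23) = arctan(23/23) = 45.00°
∠H(j23) = 90.00° − (89.13° + 45.00°) = -44.13°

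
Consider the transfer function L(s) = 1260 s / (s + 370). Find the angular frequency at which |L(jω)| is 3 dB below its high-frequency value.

370 rad s⁻¹

For a single-pole high-pass, the −3 dB point is at the pole: ω = 370 rad s⁻¹.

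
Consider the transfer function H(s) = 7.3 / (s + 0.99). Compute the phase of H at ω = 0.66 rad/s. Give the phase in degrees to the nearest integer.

-34°

∠(j0.66 + 0.99) = arctan(0.66/0.99) = 33.69°
∠H(j0.66) = −33.69° = -33.69°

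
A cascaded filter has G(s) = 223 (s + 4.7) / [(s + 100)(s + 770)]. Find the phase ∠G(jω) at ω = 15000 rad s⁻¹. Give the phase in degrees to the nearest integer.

-87 deg

∠(j15000 + 4.7) = arctan(15000/4.7) = 89.98°
∠(j15000 + 100) = arctan(15000/100) = 89.62°
∠(j15000 + 770) = arctan(15000/770) = 87.06°
∠G(j15000) = 89.98° − (89.62° + 87.06°) = -86.70°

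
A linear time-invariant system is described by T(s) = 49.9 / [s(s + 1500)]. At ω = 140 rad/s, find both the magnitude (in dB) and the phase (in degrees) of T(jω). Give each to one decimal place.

|j140 + 1500| = √(140² + 1500²) = 1507
|j140| = 140
|T(j140)| = 49.9 / (1507 × 140) = 0.00023659
20 log₁₀(0.00023659) = -72.52 dB
∠(j140 + 1500) = arctan(140/1500) = 5.33°
∠(j140) = 90.00°
∠T(j140) = − (5.33° + 90.00°) = -95.33°

|T| = -72.5 dB, ∠T = -95.3°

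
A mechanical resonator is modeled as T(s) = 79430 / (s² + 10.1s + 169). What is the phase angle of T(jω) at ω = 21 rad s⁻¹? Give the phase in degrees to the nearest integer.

∠[(j21)² + 10.1(j21) + 169] = ∠[-272 + j212.1] = 142.05°
∠T(j21) = −142.05° = -142.05°

-142°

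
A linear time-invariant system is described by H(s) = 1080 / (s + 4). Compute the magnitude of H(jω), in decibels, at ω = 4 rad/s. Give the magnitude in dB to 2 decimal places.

|j4 + 4| = √(4² + 4²) = 5.657
|H(j4)| = 1080 / 5.657 = 190.92
20 log₁₀(190.92) = 45.617 dB

45.62 dB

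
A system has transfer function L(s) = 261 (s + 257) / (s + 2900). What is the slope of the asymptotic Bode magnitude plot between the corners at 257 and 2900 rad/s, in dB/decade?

In this band the factors already past their corner are: zero at 257; net slope = 20 dB/decade.

20 dB/decade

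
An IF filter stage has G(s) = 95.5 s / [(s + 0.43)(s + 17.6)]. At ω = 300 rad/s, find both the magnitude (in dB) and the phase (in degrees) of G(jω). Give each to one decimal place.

|j300| = 300
|j300 + 0.43| = √(300² + 0.43²) = 300
|j300 + 17.6| = √(300² + 17.6²) = 300.5
|G(j300)| = 95.5 × 300 / (300 × 300.5) = 0.31779
20 log₁₀(0.31779) = -9.96 dB
∠(j300) = 90.00°
∠(j300 + 0.43) = arctan(300/0.43) = 89.92°
∠(j300 + 17.6) = arctan(300/17.6) = 86.64°
∠G(j300) = 90.00° − (89.92° + 86.64°) = -86.56°

|G| = -10.0 dB, ∠G = -86.6°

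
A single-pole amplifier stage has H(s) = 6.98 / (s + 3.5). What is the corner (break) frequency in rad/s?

3.5 rad/s

The single real pole at s = −3.5 gives a corner at ω = 3.5 rad/s.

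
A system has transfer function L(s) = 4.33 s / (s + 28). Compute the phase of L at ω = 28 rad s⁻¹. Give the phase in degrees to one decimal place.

∠(j28) = 90.00°
∠(j28 + 28) = arctan(28/28) = 45.00°
∠L(j28) = 90.00° − 45.00° = 45.00°

45.0 deg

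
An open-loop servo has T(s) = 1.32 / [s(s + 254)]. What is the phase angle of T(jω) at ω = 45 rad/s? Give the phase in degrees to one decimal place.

-100.0°

∠(j45 + 254) = arctan(45/254) = 10.05°
∠(j45) = 90.00°
∠T(j45) = − (10.05° + 90.00°) = -100.05°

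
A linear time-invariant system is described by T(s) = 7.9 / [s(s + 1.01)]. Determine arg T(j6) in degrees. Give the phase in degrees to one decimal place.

-170.4 deg

∠(j6 + 1.01) = arctan(6/1.01) = 80.44°
∠(j6) = 90.00°
∠T(j6) = − (80.44° + 90.00°) = -170.44°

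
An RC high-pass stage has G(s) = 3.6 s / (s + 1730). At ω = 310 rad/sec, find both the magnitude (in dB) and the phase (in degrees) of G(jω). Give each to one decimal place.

|G| = -3.9 dB, ∠G = 79.8°

|j310| = 310
|j310 + 1730| = √(310² + 1730²) = 1758
|G(j310)| = 3.6 × 310 / 1758 = 0.63497
20 log₁₀(0.63497) = -3.94 dB
∠(j310) = 90.00°
∠(j310 + 1730) = arctan(310/1730) = 10.16°
∠G(j310) = 90.00° − 10.16° = 79.84°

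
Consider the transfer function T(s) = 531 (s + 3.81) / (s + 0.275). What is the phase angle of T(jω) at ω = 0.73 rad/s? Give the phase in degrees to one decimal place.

∠(j0.73 + 3.81) = arctan(0.73/3.81) = 10.85°
∠(j0.73 + 0.275) = arctan(0.73/0.275) = 69.36°
∠T(j0.73) = 10.85° − 69.36° = -58.51°

-58.5°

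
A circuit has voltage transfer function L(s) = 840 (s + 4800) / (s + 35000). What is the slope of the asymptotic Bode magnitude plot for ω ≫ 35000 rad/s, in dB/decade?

With 1 zero and 1 pole, the high-frequency asymptotic slope is 20 × (1 − 1) = 0 dB/decade.

0 dB/decade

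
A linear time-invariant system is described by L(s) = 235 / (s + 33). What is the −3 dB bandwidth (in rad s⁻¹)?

For a single-pole low-pass, the −3 dB point is at the pole: ω = 33 rad s⁻¹.

33 rad s⁻¹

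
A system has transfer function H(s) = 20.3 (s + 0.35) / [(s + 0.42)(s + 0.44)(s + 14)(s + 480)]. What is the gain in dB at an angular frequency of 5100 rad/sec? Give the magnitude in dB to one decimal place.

-196.3 dB

|j5100 + 0.35| = √(5100² + 0.35²) = 5100
|j5100 + 0.42| = √(5100² + 0.42²) = 5100
|j5100 + 0.44| = √(5100² + 0.44²) = 5100
|j5100 + 14| = √(5100² + 14²) = 5100
|j5100 + 480| = √(5100² + 480²) = 5123
|H(j5100)| = 20.3 × 5100 / (5100 × 5100 × 5100 × 5123) = 1.5236e-10
20 log₁₀(1.5236e-10) = -196.34 dB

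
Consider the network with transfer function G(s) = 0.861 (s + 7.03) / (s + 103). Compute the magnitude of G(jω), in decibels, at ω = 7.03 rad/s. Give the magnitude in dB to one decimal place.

-21.6 dB

|j7.03 + 7.03| = √(7.03² + 7.03²) = 9.942
|j7.03 + 103| = √(7.03² + 103²) = 103.2
|G(j7.03)| = 0.861 × 9.942 / 103.2 = 0.082914
20 log₁₀(0.082914) = -21.63 dB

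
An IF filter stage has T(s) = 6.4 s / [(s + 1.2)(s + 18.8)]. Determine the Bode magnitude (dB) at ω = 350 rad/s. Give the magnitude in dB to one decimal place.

-34.8 dB

|j350| = 350
|j350 + 1.2| = √(350² + 1.2²) = 350
|j350 + 18.8| = √(350² + 18.8²) = 350.5
|T(j350)| = 6.4 × 350 / (350 × 350.5) = 0.018259
20 log₁₀(0.018259) = -34.77 dB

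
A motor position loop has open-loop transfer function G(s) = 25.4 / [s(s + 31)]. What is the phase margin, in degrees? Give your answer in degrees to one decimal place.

88.5°

Gain crossover: |G(jω)| = 1 at ω ≈ 0.819 rad/s.
∠G(j0.819) = −90° − arctan(0.819/31) ≈ -91.51°
PM = 180° + (-91.51°) = 88.49°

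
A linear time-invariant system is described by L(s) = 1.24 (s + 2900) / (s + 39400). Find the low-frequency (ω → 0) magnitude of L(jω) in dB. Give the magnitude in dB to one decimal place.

-20.8 dB

L(0) = 1.24 × 2900 / 39400 = 0.091269
20 log₁₀(0.091269) = -20.79 dB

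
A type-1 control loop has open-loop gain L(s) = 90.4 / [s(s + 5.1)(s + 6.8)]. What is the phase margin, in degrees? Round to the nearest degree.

48°

Gain crossover: |L(jω)| = 1 at ω ≈ 2.26 rad/sec.
∠L(j2.26) = −90° − arctan(2.26/5.1) − arctan(2.26/6.8) ≈ -132.31°
PM = 180° + (-132.31°) = 47.69°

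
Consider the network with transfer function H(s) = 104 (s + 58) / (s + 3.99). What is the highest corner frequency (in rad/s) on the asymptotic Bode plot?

Break frequencies occur at each pole and zero magnitude: 3.99 rad/s, 58 rad/s.
The highest is 58 rad/s.

58 rad/s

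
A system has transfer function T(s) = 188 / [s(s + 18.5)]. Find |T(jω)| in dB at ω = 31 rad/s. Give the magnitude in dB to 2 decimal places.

|j31 + 18.5| = √(31² + 18.5²) = 36.1
|j31| = 31
|T(j31)| = 188 / (36.1 × 31) = 0.16799
20 log₁₀(0.16799) = -15.494 dB

-15.49 dB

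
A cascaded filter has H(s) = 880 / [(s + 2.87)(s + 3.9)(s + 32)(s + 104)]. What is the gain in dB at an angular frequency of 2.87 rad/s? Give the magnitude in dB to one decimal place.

|j2.87 + 2.87| = √(2.87² + 2.87²) = 4.059
|j2.87 + 3.9| = √(2.87² + 3.9²) = 4.842
|j2.87 + 32| = √(2.87² + 32²) = 32.13
|j2.87 + 104| = √(2.87² + 104²) = 104
|H(j2.87)| = 880 / (4.059 × 4.842 × 32.13 × 104) = 0.013395
20 log₁₀(0.013395) = -37.46 dB

-37.5 dB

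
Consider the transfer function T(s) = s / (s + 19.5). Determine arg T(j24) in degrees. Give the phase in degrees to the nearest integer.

39 deg

∠(j24) = 90.00°
∠(j24 + 19.5) = arctan(24/19.5) = 50.91°
∠T(j24) = 90.00° − 50.91° = 39.09°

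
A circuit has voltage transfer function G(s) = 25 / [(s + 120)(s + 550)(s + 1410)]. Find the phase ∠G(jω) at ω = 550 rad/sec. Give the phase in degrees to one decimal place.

∠(j550 + 120) = arctan(550/120) = 77.69°
∠(j550 + 550) = arctan(550/550) = 45.00°
∠(j550 + 1410) = arctan(550/1410) = 21.31°
∠G(j550) = − (77.69° + 45.00° + 21.31°) = -144.00°

-144.0°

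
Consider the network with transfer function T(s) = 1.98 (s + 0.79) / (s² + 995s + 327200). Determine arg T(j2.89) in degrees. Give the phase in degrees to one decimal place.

74.2 deg

∠(j2.89 + 0.79) = arctan(2.89/0.79) = 74.71°
∠[(j2.89)² + 995(j2.89) + 327200] = ∠[3.2719e+05 + j2875.6] = 0.50°
∠T(j2.89) = 74.71° − 0.50° = 74.21°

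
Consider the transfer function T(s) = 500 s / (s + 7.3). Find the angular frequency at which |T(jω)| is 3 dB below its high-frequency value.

For a single-pole high-pass, the −3 dB point is at the pole: ω = 7.3 rad/s.

7.3 rad/s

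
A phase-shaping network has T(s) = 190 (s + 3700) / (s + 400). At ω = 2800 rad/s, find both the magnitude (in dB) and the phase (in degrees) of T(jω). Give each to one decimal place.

|j2800 + 3700| = √(2800² + 3700²) = 4640
|j2800 + 400| = √(2800² + 400²) = 2828
|T(j2800)| = 190 × 4640 / 2828 = 311.7
20 log₁₀(311.7) = 49.87 dB
∠(j2800 + 3700) = arctan(2800/3700) = 37.12°
∠(j2800 + 400) = arctan(2800/400) = 81.87°
∠T(j2800) = 37.12° − 81.87° = -44.75°

|T| = 49.9 dB, ∠T = -44.8 deg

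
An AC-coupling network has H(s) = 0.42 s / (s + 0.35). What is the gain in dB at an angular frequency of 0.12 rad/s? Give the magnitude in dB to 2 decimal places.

|j0.12| = 0.12
|j0.12 + 0.35| = √(0.12² + 0.35²) = 0.37
|H(j0.12)| = 0.42 × 0.12 / 0.37 = 0.13622
20 log₁₀(0.13622) = -17.315 dB

-17.32 dB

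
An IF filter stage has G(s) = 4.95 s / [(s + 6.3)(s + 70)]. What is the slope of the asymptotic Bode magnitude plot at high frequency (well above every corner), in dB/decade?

With 1 zero and 2 poles, the high-frequency asymptotic slope is 20 × (1 − 2) = -20 dB/decade.

-20 dB/decade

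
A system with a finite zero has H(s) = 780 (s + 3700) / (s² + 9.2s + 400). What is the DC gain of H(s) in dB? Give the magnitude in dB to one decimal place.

H(0) = 780 × 3700 / 400 = 7215
20 log₁₀(7215) = 77.16 dB

77.2 dB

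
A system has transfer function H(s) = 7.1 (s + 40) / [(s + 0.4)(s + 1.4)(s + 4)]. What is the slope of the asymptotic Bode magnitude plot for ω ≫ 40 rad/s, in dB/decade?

With 1 zero and 3 poles, the high-frequency asymptotic slope is 20 × (1 − 3) = -40 dB/decade.

-40 dB/decade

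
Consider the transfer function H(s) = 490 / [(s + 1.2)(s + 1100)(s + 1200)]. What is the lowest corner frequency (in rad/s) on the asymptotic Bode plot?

Break frequencies occur at each pole and zero magnitude: 1.2 rad/s, 1100 rad/s, 1200 rad/s.
The lowest is 1.2 rad/s.

1.2 rad/s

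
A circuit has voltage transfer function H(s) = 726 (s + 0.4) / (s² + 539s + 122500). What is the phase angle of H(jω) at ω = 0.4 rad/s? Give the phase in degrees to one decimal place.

44.9°

∠(j0.4 + 0.4) = arctan(0.4/0.4) = 45.00°
∠[(j0.4)² + 539(j0.4) + 122500] = ∠[1.225e+05 + j215.6] = 0.10°
∠H(j0.4) = 45.00° − 0.10° = 44.90°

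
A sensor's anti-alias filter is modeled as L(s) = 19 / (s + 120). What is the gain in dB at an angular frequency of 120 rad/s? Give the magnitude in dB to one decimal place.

-19.0 dB

|j120 + 120| = √(120² + 120²) = 169.7
|L(j120)| = 19 / 169.7 = 0.11196
20 log₁₀(0.11196) = -19.02 dB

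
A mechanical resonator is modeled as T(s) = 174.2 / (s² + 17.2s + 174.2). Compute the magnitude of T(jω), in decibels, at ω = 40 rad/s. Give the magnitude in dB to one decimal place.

-19.2 dB

|(j40)² + 17.2(j40) + 174.2| = |-1425.8 + j688| = 1583
|T(j40)| = 174.2 / 1583 = 0.11004
20 log₁₀(0.11004) = -19.17 dB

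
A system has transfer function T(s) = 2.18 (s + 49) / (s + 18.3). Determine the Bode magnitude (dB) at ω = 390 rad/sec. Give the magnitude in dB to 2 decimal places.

6.83 dB

|j390 + 49| = √(390² + 49²) = 393.1
|j390 + 18.3| = √(390² + 18.3²) = 390.4
|T(j390)| = 2.18 × 393.1 / 390.4 = 2.1947
20 log₁₀(2.1947) = 6.828 dB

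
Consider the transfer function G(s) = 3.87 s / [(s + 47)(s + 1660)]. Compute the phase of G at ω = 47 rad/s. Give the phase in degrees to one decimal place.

∠(j47) = 90.00°
∠(j47 + 47) = arctan(47/47) = 45.00°
∠(j47 + 1660) = arctan(47/1660) = 1.62°
∠G(j47) = 90.00° − (45.00° + 1.62°) = 43.38°

43.4°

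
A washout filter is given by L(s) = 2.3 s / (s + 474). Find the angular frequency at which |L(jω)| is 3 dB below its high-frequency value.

For a single-pole high-pass, the −3 dB point is at the pole: ω = 474 rad/s.

474 rad/s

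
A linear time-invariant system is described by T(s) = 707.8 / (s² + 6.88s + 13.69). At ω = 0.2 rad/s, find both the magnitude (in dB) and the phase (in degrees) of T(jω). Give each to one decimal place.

|T| = 34.3 dB, ∠T = -5.8°

|(j0.2)² + 6.88(j0.2) + 13.69| = |13.65 + j1.376| = 13.72
|T(j0.2)| = 707.8 / 13.72 = 51.592
20 log₁₀(51.592) = 34.25 dB
∠[(j0.2)² + 6.88(j0.2) + 13.69] = ∠[13.65 + j1.376] = 5.76°
∠T(j0.2) = −5.76° = -5.76°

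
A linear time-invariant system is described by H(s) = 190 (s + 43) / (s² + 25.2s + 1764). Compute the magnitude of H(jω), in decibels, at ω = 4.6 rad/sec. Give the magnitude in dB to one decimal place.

|j4.6 + 43| = √(4.6² + 43²) = 43.25
|(j4.6)² + 25.2(j4.6) + 1764| = |1742.8 + j115.92| = 1747
|H(j4.6)| = 190 × 43.25 / 1747 = 4.7041
20 log₁₀(4.7041) = 13.45 dB

13.4 dB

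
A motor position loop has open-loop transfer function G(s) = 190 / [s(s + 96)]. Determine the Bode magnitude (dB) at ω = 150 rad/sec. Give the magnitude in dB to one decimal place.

-43.0 dB

|j150 + 96| = √(150² + 96²) = 178.1
|j150| = 150
|G(j150)| = 190 / (178.1 × 150) = 0.0071125
20 log₁₀(0.0071125) = -42.96 dB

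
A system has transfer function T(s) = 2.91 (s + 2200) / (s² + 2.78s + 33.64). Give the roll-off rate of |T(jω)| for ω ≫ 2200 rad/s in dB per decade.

With 1 zero and 2 poles, the high-frequency asymptotic slope is 20 × (1 − 2) = -20 dB/decade.

-20 dB/decade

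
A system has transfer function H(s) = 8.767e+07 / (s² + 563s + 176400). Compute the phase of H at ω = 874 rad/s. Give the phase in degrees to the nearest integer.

∠[(j874)² + 563(j874) + 176400] = ∠[-5.8748e+05 + j4.9206e+05] = 140.05°
∠H(j874) = −140.05° = -140.05°

-140°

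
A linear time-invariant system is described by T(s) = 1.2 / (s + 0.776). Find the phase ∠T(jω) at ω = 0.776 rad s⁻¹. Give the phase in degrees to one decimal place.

-45.0°

∠(j0.776 + 0.776) = arctan(0.776/0.776) = 45.00°
∠T(j0.776) = −45.00° = -45.00°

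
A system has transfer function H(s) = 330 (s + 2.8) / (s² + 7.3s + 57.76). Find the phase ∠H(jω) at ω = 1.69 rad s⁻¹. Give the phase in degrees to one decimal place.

18.4°

∠(j1.69 + 2.8) = arctan(1.69/2.8) = 31.11°
∠[(j1.69)² + 7.3(j1.69) + 57.76] = ∠[54.904 + j12.337] = 12.66°
∠H(j1.69) = 31.11° − 12.66° = 18.45°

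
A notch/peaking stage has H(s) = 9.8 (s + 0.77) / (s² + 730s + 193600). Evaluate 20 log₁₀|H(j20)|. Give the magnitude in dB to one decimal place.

|j20 + 0.77| = √(20² + 0.77²) = 20.01
|(j20)² + 730(j20) + 193600| = |1.932e+05 + j14600| = 1.938e+05
|H(j20)| = 9.8 × 20.01 / 1.938e+05 = 0.0010124
20 log₁₀(0.0010124) = -59.89 dB

-59.9 dB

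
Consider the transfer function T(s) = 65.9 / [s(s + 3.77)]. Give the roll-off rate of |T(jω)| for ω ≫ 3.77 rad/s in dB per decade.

With 0 zeros and 2 poles, the high-frequency asymptotic slope is 20 × (0 − 2) = -40 dB/decade.

-40 dB/decade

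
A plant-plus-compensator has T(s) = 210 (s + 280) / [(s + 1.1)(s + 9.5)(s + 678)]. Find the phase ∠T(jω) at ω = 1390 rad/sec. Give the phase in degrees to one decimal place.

∠(j1390 + 280) = arctan(1390/280) = 78.61°
∠(j1390 + 1.1) = arctan(1390/1.1) = 89.95°
∠(j1390 + 9.5) = arctan(1390/9.5) = 89.61°
∠(j1390 + 678) = arctan(1390/678) = 64.00°
∠T(j1390) = 78.61° − (89.95° + 89.61° + 64.00°) = -164.95°

-165.0°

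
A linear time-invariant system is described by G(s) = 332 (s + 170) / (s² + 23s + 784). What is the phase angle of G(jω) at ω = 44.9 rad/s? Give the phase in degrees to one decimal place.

-125.2 deg

∠(j44.9 + 170) = arctan(44.9/170) = 14.79°
∠[(j44.9)² + 23(j44.9) + 784] = ∠[-1232 + j1032.7] = 140.03°
∠G(j44.9) = 14.79° − 140.03° = -125.23°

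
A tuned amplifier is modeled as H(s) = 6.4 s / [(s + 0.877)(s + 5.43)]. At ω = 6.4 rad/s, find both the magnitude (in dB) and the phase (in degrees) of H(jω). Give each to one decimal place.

|H| = -2.4 dB, ∠H = -41.9°

|j6.4| = 6.4
|j6.4 + 0.877| = √(6.4² + 0.877²) = 6.46
|j6.4 + 5.43| = √(6.4² + 5.43²) = 8.393
|H(j6.4)| = 6.4 × 6.4 / (6.46 × 8.393) = 0.75547
20 log₁₀(0.75547) = -2.44 dB
∠(j6.4) = 90.00°
∠(j6.4 + 0.877) = arctan(6.4/0.877) = 82.20°
∠(j6.4 + 5.43) = arctan(6.4/5.43) = 49.69°
∠H(j6.4) = 90.00° − (82.20° + 49.69°) = -41.88°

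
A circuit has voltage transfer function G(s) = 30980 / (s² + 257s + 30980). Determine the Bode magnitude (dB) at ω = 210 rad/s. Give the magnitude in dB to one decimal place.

|(j210)² + 257(j210) + 30980| = |-13120 + j53970| = 5.554e+04
|G(j210)| = 30980 / 5.554e+04 = 0.55778
20 log₁₀(0.55778) = -5.07 dB

-5.1 dB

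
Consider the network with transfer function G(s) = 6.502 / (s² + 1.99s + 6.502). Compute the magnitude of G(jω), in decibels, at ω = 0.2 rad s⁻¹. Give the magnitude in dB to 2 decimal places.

0.04 dB

|(j0.2)² + 1.99(j0.2) + 6.502| = |6.462 + j0.398| = 6.474
|G(j0.2)| = 6.502 / 6.474 = 1.0043
20 log₁₀(1.0043) = 0.037 dB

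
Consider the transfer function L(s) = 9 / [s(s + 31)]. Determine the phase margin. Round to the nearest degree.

Gain crossover: |L(jω)| = 1 at ω ≈ 0.29 rad s⁻¹.
∠L(j0.29) = −90° − arctan(0.29/31) ≈ -90.54°
PM = 180° + (-90.54°) = 89.46°

89 deg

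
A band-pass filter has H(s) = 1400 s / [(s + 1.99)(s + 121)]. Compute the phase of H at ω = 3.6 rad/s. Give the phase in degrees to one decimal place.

27.2°

∠(j3.6) = 90.00°
∠(j3.6 + 1.99) = arctan(3.6/1.99) = 61.07°
∠(j3.6 + 121) = arctan(3.6/121) = 1.70°
∠H(j3.6) = 90.00° − (61.07° + 1.70°) = 27.23°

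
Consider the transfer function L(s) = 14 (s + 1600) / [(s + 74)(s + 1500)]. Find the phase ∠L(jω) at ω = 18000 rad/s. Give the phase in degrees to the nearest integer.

-90 deg

∠(j18000 + 1600) = arctan(18000/1600) = 84.92°
∠(j18000 + 74) = arctan(18000/74) = 89.76°
∠(j18000 + 1500) = arctan(18000/1500) = 85.24°
∠L(j18000) = 84.92° − (89.76° + 85.24°) = -90.08°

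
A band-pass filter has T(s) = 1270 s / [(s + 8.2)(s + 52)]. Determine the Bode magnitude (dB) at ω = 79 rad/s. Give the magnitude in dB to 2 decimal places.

22.51 dB

|j79| = 79
|j79 + 8.2| = √(79² + 8.2²) = 79.42
|j79 + 52| = √(79² + 52²) = 94.58
|T(j79)| = 1270 × 79 / (79.42 × 94.58) = 13.356
20 log₁₀(13.356) = 22.514 dB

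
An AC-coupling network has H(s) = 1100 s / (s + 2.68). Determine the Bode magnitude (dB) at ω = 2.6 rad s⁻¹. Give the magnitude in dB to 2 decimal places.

57.68 dB

|j2.6| = 2.6
|j2.6 + 2.68| = √(2.6² + 2.68²) = 3.734
|H(j2.6)| = 1100 × 2.6 / 3.734 = 765.94
20 log₁₀(765.94) = 57.684 dB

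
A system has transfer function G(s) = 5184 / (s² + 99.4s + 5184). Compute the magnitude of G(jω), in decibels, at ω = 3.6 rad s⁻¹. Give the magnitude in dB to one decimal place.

0.0 dB

|(j3.6)² + 99.4(j3.6) + 5184| = |5171 + j357.84| = 5183
|G(j3.6)| = 5184 / 5183 = 1.0001
20 log₁₀(1.0001) = 0.00 dB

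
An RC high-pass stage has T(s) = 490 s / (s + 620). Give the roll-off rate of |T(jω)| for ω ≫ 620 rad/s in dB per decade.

0 dB/decade

With 1 zero and 1 pole, the high-frequency asymptotic slope is 20 × (1 − 1) = 0 dB/decade.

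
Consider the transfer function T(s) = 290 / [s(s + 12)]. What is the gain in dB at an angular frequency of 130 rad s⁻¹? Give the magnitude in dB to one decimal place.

|j130 + 12| = √(130² + 12²) = 130.6
|j130| = 130
|T(j130)| = 290 / (130.6 × 130) = 0.017087
20 log₁₀(0.017087) = -35.35 dB

-35.3 dB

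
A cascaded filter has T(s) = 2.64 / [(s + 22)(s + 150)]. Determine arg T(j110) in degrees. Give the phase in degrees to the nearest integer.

∠(j110 + 22) = arctan(110/22) = 78.69°
∠(j110 + 150) = arctan(110/150) = 36.25°
∠T(j110) = − (78.69° + 36.25°) = -114.94°

-115°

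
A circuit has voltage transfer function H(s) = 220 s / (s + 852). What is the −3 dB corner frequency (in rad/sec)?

For a single-pole high-pass, the −3 dB point is at the pole: ω = 852 rad/sec.

852 rad/sec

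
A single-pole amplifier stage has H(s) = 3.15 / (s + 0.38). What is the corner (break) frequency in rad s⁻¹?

The single real pole at s = −0.38 gives a corner at ω = 0.38 rad s⁻¹.

0.38 rad s⁻¹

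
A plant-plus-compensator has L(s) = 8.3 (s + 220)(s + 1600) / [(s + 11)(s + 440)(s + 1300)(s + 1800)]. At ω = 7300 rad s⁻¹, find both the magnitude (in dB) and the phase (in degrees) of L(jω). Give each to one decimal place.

|L| = -136.4 dB, ∠L = -166.6°

|j7300 + 220| = √(7300² + 220²) = 7303
|j7300 + 1600| = √(7300² + 1600²) = 7473
|j7300 + 11| = √(7300² + 11²) = 7300
|j7300 + 440| = √(7300² + 440²) = 7313
|j7300 + 1300| = √(7300² + 1300²) = 7415
|j7300 + 1800| = √(7300² + 1800²) = 7519
|L(j7300)| = 8.3 × 7303 × 7473 / (7300 × 7313 × 7415 × 7519) = 1.5221e-07
20 log₁₀(1.5221e-07) = -136.35 dB
∠(j7300 + 220) = arctan(7300/220) = 88.27°
∠(j7300 + 1600) = arctan(7300/1600) = 77.64°
∠(j7300 + 11) = arctan(7300/11) = 89.91°
∠(j7300 + 440) = arctan(7300/440) = 86.55°
∠(j7300 + 1300) = arctan(7300/1300) = 79.90°
∠(j7300 + 1800) = arctan(7300/1800) = 76.15°
∠L(j7300) = 88.27° + 77.64° − (89.91° + 86.55° + 79.90° + 76.15°) = -166.60°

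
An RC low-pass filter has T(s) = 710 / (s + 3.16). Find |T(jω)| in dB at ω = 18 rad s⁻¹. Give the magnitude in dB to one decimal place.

31.8 dB

|j18 + 3.16| = √(18² + 3.16²) = 18.28
|T(j18)| = 710 / 18.28 = 38.85
20 log₁₀(38.85) = 31.79 dB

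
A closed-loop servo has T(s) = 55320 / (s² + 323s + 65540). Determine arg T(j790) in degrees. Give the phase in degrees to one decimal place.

-155.4°

∠[(j790)² + 323(j790) + 65540] = ∠[-5.5856e+05 + j2.5517e+05] = 155.45°
∠T(j790) = −155.45° = -155.45°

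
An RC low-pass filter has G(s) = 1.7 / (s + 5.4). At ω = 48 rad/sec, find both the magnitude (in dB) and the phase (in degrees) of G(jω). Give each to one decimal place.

|j48 + 5.4| = √(48² + 5.4²) = 48.3
|G(j48)| = 1.7 / 48.3 = 0.035195
20 log₁₀(0.035195) = -29.07 dB
∠(j48 + 5.4) = arctan(48/5.4) = 83.58°
∠G(j48) = −83.58° = -83.58°

|G| = -29.1 dB, ∠G = -83.6 deg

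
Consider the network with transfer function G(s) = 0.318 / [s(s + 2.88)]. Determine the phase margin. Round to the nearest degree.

Gain crossover: |G(jω)| = 1 at ω ≈ 0.11 rad/s.
∠G(j0.11) = −90° − arctan(0.11/2.88) ≈ -92.19°
PM = 180° + (-92.19°) = 87.81°

88 deg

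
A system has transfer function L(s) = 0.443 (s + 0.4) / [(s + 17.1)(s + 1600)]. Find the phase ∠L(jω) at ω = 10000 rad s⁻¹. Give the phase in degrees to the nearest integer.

∠(j10000 + 0.4) = arctan(10000/0.4) = 90.00°
∠(j10000 + 17.1) = arctan(10000/17.1) = 89.90°
∠(j10000 + 1600) = arctan(10000/1600) = 80.91°
∠L(j10000) = 90.00° − (89.90° + 80.91°) = -80.81°

-81°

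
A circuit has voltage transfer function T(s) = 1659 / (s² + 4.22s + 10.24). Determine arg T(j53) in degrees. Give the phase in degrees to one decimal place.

-175.4°

∠[(j53)² + 4.22(j53) + 10.24] = ∠[-2798.8 + j223.66] = 175.43°
∠T(j53) = −175.43° = -175.43°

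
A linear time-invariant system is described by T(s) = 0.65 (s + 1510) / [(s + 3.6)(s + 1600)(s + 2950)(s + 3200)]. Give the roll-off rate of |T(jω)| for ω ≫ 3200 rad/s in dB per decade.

With 1 zero and 4 poles, the high-frequency asymptotic slope is 20 × (1 − 4) = -60 dB/decade.

-60 dB/decade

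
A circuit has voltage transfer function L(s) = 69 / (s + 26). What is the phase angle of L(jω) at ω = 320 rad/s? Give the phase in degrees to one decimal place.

∠(j320 + 26) = arctan(320/26) = 85.35°
∠L(j320) = −85.35° = -85.35°

-85.4°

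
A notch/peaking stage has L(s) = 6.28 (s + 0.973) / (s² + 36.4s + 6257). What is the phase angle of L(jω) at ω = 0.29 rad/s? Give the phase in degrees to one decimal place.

∠(j0.29 + 0.973) = arctan(0.29/0.973) = 16.60°
∠[(j0.29)² + 36.4(j0.29) + 6257] = ∠[6256.9 + j10.556] = 0.10°
∠L(j0.29) = 16.60° − 0.10° = 16.50°

16.5 deg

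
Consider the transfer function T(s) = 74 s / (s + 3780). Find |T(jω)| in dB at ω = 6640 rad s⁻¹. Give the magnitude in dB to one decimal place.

36.2 dB

|j6640| = 6640
|j6640 + 3780| = √(6640² + 3780²) = 7641
|T(j6640)| = 74 × 6640 / 7641 = 64.31
20 log₁₀(64.31) = 36.17 dB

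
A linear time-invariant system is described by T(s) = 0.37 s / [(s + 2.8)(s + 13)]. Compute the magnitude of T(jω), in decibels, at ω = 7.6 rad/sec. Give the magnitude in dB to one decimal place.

-32.7 dB

|j7.6| = 7.6
|j7.6 + 2.8| = √(7.6² + 2.8²) = 8.099
|j7.6 + 13| = √(7.6² + 13²) = 15.06
|T(j7.6)| = 0.37 × 7.6 / (8.099 × 15.06) = 0.023056
20 log₁₀(0.023056) = -32.74 dB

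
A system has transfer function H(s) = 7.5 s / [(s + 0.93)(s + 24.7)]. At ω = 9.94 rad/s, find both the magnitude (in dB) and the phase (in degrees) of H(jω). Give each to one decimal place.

|H| = -11.0 dB, ∠H = -16.6 deg

|j9.94| = 9.94
|j9.94 + 0.93| = √(9.94² + 0.93²) = 9.983
|j9.94 + 24.7| = √(9.94² + 24.7²) = 26.63
|H(j9.94)| = 7.5 × 9.94 / (9.983 × 26.63) = 0.28046
20 log₁₀(0.28046) = -11.04 dB
∠(j9.94) = 90.00°
∠(j9.94 + 0.93) = arctan(9.94/0.93) = 84.65°
∠(j9.94 + 24.7) = arctan(9.94/24.7) = 21.92°
∠H(j9.94) = 90.00° − (84.65° + 21.92°) = -16.58°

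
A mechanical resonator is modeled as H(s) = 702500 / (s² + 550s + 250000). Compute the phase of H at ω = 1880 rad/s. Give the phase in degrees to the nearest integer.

∠[(j1880)² + 550(j1880) + 250000] = ∠[-3.2844e+06 + j1.034e+06] = 162.52°
∠H(j1880) = −162.52° = -162.52°

-163 deg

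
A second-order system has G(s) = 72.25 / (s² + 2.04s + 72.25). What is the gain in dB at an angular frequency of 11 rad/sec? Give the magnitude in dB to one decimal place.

|(j11)² + 2.04(j11) + 72.25| = |-48.75 + j22.44| = 53.67
|G(j11)| = 72.25 / 53.67 = 1.3463
20 log₁₀(1.3463) = 2.58 dB

2.6 dB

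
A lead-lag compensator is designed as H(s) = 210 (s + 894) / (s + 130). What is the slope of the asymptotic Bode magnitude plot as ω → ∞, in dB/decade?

0 dB/decade

With 1 zero and 1 pole, the high-frequency asymptotic slope is 20 × (1 − 1) = 0 dB/decade.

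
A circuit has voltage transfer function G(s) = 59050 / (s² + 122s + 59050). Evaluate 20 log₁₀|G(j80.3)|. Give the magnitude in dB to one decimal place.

|(j80.3)² + 122(j80.3) + 59050| = |52602 + j9796.6| = 5.351e+04
|G(j80.3)| = 59050 / 5.351e+04 = 1.1036
20 log₁₀(1.1036) = 0.86 dB

0.9 dB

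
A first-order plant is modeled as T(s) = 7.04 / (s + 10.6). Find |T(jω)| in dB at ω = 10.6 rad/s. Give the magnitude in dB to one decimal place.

|j10.6 + 10.6| = √(10.6² + 10.6²) = 14.99
|T(j10.6)| = 7.04 / 14.99 = 0.46963
20 log₁₀(0.46963) = -6.56 dB

-6.6 dB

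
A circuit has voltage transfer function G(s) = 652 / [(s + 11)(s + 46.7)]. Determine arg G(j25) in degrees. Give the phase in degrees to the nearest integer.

-94 deg

∠(j25 + 11) = arctan(25/11) = 66.25°
∠(j25 + 46.7) = arctan(25/46.7) = 28.16°
∠G(j25) = − (66.25° + 28.16°) = -94.41°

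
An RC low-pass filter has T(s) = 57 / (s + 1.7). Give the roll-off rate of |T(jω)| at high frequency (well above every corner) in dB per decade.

With 0 zeros and 1 pole, the high-frequency asymptotic slope is 20 × (0 − 1) = -20 dB/decade.

-20 dB/decade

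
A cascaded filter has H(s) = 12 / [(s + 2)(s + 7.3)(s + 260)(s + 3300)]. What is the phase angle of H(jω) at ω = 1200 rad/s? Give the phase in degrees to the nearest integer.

-277°

∠(j1200 + 2) = arctan(1200/2) = 89.90°
∠(j1200 + 7.3) = arctan(1200/7.3) = 89.65°
∠(j1200 + 260) = arctan(1200/260) = 77.77°
∠(j1200 + 3300) = arctan(1200/3300) = 19.98°
∠H(j1200) = − (89.90° + 89.65° + 77.77° + 19.98°) = -277.31°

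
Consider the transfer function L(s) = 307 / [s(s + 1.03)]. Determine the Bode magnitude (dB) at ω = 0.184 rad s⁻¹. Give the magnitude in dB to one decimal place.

64.1 dB

|j0.184 + 1.03| = √(0.184² + 1.03²) = 1.046
|j0.184| = 0.184
|L(j0.184)| = 307 / (1.046 × 0.184) = 1594.6
20 log₁₀(1594.6) = 64.05 dB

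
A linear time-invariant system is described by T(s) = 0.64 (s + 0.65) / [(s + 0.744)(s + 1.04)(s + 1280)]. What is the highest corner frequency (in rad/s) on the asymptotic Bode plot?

Break frequencies occur at each pole and zero magnitude: 0.65 rad/s, 0.744 rad/s, 1.04 rad/s, 1280 rad/s.
The highest is 1280 rad/s.

1280 rad/s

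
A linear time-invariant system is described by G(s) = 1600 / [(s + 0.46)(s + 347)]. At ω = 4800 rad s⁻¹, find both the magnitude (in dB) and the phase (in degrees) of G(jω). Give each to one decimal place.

|G| = -83.2 dB, ∠G = -175.9°

|j4800 + 0.46| = √(4800² + 0.46²) = 4800
|j4800 + 347| = √(4800² + 347²) = 4813
|G(j4800)| = 1600 / (4800 × 4813) = 6.9264e-05
20 log₁₀(6.9264e-05) = -83.19 dB
∠(j4800 + 0.46) = arctan(4800/0.46) = 89.99°
∠(j4800 + 347) = arctan(4800/347) = 85.87°
∠G(j4800) = − (89.99° + 85.87°) = -175.86°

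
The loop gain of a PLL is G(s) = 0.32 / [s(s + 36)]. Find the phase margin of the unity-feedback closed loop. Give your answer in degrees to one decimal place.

Gain crossover: |G(jω)| = 1 at ω ≈ 0.00889 rad/sec.
∠G(j0.00889) = −90° − arctan(0.00889/36) ≈ -90.01°
PM = 180° + (-90.01°) = 89.99°

90.0°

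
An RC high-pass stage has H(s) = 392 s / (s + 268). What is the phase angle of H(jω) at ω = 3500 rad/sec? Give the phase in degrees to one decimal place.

∠(j3500) = 90.00°
∠(j3500 + 268) = arctan(3500/268) = 85.62°
∠H(j3500) = 90.00° − 85.62° = 4.38°

4.4°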